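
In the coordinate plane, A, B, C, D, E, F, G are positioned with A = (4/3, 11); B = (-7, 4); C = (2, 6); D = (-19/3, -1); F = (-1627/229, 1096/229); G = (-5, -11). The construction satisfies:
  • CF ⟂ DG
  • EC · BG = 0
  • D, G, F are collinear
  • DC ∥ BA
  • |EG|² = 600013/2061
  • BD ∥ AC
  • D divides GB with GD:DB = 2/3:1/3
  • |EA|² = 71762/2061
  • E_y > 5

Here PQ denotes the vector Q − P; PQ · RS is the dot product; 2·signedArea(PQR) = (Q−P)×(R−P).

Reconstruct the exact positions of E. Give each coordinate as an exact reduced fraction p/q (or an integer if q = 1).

E = (-237/229, 3844/687)

1. E_x = -237/229  [line -2·x + 15·y + -86 = 0 ∩ |EG|² = 600013/2061]
2. E_y = 3844/687  [line -2·x + 15·y + -86 = 0 ∩ |EG|² = 600013/2061]
   → E = (-237/229, 3844/687)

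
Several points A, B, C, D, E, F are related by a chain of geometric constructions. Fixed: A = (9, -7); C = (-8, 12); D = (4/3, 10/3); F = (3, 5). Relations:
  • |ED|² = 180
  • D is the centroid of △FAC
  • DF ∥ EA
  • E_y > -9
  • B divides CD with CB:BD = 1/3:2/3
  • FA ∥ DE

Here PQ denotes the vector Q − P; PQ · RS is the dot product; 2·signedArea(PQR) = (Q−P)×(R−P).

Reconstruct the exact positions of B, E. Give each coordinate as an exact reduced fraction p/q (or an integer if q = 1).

1. B_x = -44/9  [B divides CD with CB:BD = 1/3:2/3]
2. B_y = 82/9  [B divides CD with CB:BD = 1/3:2/3]
   → B = (-44/9, 82/9)
3. E_x = 22/3  [DF ∥ EA ∩ FA ∥ DE]
4. E_y = -26/3  [DF ∥ EA ∩ FA ∥ DE]
   → E = (22/3, -26/3)

B = (-44/9, 82/9)
E = (22/3, -26/3)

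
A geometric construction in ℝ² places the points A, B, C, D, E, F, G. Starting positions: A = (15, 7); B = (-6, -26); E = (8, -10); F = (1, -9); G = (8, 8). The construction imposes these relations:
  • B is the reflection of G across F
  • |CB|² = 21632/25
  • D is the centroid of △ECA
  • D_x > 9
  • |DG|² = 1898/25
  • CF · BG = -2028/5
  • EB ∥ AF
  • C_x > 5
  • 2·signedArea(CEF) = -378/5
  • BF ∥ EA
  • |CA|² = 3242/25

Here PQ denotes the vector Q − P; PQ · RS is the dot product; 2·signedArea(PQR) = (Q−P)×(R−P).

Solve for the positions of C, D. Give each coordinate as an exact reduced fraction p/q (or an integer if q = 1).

1. C_x = 26/5  [2·signedArea(CEF) = -378/5 ∩ CF · BG = -2028/5]
2. C_y = 6/5  [2·signedArea(CEF) = -378/5 ∩ CF · BG = -2028/5]
   → C = (26/5, 6/5)
3. D_x = 47/5  [D is the centroid of △ECA]
4. D_y = -3/5  [D is the centroid of △ECA]
   → D = (47/5, -3/5)

C = (26/5, 6/5)
D = (47/5, -3/5)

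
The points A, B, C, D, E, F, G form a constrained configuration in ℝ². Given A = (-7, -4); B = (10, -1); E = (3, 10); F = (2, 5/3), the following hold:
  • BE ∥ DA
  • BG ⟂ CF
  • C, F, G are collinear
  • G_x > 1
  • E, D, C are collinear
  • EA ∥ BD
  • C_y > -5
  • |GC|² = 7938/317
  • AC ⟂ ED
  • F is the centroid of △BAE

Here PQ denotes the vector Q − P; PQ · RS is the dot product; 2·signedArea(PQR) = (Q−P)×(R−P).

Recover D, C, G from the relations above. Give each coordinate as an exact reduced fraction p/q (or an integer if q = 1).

1. D_x = 0  [BE ∥ DA ∩ EA ∥ BD]
2. D_y = -15  [BE ∥ DA ∩ EA ∥ BD]
   → D = (0, -15)
3. C_x = 381/317  [E, D, C are collinear ∩ AC ⟂ ED]
4. C_y = -1580/317  [E, D, C are collinear ∩ AC ⟂ ED]
   → C = (381/317, -1580/317)
5. G_x = 570/317  [C, F, G are collinear ∩ BG ⟂ CF]
6. G_y = -5/317  [C, F, G are collinear ∩ BG ⟂ CF]
   → G = (570/317, -5/317)

C = (381/317, -1580/317)
D = (0, -15)
G = (570/317, -5/317)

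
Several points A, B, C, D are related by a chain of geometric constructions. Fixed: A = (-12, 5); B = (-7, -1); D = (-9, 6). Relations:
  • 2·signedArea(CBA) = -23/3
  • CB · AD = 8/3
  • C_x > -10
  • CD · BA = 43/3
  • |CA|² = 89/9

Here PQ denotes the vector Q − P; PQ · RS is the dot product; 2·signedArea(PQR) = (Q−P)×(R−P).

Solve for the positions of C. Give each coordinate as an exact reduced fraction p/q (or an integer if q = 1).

1. C_x = -28/3  [2·signedArea(CBA) = -23/3 ∩ CB · AD = 8/3]
2. C_y = 10/3  [2·signedArea(CBA) = -23/3 ∩ CB · AD = 8/3]
   → C = (-28/3, 10/3)

C = (-28/3, 10/3)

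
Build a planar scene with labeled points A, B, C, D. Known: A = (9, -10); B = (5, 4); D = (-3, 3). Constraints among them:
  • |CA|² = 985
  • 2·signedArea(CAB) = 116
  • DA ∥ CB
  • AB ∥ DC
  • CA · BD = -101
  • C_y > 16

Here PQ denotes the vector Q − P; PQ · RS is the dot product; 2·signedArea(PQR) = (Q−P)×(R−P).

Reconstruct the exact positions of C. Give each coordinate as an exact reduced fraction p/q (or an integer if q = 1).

1. C_x = -7  [DA ∥ CB ∩ AB ∥ DC]
2. C_y = 17  [DA ∥ CB ∩ AB ∥ DC]
   → C = (-7, 17)

C = (-7, 17)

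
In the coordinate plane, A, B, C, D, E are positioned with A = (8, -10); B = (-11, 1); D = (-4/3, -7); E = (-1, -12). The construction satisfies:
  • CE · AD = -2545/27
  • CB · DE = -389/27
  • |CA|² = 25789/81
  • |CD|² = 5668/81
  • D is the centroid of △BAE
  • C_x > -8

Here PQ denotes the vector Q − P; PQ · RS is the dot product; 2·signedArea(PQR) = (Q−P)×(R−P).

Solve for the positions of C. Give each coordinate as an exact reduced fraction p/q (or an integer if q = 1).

C = (-70/9, -5/3)

1. C_x = -70/9  [CB · DE = -389/27 ∩ CE · AD = -2545/27]
2. C_y = -5/3  [CB · DE = -389/27 ∩ CE · AD = -2545/27]
   → C = (-70/9, -5/3)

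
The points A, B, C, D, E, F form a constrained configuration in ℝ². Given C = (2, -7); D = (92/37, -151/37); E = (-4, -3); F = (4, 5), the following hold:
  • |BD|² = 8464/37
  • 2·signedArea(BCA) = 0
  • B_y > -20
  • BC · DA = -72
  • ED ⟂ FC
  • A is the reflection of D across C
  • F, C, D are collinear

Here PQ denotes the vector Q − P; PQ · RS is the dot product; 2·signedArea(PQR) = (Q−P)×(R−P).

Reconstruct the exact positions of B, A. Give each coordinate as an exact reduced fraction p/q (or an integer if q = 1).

1. A_x = 56/37  [A is the reflection of D across C]
2. A_y = -367/37  [A is the reflection of D across C]
   → A = (56/37, -367/37)
3. B_x = 0  [2·signedArea(BCA) = 0 ∩ BC · DA = -72]
4. B_y = -19  [2·signedArea(BCA) = 0 ∩ BC · DA = -72]
   → B = (0, -19)

A = (56/37, -367/37)
B = (0, -19)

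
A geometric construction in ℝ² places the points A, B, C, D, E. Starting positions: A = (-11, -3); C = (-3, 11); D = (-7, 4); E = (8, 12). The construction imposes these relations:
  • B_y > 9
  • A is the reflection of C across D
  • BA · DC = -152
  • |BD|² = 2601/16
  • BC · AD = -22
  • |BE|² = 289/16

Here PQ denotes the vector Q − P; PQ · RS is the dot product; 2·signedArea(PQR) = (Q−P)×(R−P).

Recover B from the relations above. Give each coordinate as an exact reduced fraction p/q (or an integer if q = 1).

1. B_x = 17/4  [line -4·x + -7·y + 87 = 0 ∩ |BE|² = 289/16]
2. B_y = 10  [line -4·x + -7·y + 87 = 0 ∩ |BE|² = 289/16]
   → B = (17/4, 10)

B = (17/4, 10)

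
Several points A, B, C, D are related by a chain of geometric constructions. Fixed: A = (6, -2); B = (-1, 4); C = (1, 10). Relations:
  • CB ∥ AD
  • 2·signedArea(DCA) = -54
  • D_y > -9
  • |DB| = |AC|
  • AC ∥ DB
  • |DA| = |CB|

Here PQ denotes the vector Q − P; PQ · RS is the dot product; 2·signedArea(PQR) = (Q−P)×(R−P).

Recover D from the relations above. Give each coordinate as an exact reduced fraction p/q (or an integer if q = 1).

D = (4, -8)

1. D_x = 4  [AC ∥ DB ∩ CB ∥ AD]
2. D_y = -8  [AC ∥ DB ∩ CB ∥ AD]
   → D = (4, -8)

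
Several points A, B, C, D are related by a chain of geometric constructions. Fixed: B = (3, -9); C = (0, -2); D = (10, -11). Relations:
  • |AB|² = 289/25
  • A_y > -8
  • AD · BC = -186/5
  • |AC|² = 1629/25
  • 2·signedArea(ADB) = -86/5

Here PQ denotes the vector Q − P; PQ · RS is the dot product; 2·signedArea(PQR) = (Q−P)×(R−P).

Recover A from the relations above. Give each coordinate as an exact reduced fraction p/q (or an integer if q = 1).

1. A_x = 6  [AD · BC = -186/5 ∩ 2·signedArea(ADB) = -86/5]
2. A_y = -37/5  [AD · BC = -186/5 ∩ 2·signedArea(ADB) = -86/5]
   → A = (6, -37/5)

A = (6, -37/5)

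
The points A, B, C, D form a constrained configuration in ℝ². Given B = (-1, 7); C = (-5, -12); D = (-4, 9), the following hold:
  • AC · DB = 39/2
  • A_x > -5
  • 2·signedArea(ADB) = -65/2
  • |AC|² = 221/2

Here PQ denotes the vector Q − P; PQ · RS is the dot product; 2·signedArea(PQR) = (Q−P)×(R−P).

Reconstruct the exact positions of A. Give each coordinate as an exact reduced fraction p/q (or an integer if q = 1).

A = (-9/2, -3/2)

1. A_x = -9/2  [AC · DB = 39/2 ∩ 2·signedArea(ADB) = -65/2]
2. A_y = -3/2  [AC · DB = 39/2 ∩ 2·signedArea(ADB) = -65/2]
   → A = (-9/2, -3/2)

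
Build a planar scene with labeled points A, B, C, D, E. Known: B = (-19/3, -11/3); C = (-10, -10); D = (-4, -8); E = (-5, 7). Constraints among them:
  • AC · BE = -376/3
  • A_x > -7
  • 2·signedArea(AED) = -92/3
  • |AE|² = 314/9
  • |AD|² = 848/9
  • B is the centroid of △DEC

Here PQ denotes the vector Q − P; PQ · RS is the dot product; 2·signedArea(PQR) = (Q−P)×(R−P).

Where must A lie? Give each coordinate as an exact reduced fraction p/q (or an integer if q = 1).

1. A_x = -20/3  [2·signedArea(AED) = -92/3 ∩ AC · BE = -376/3]
2. A_y = 4/3  [2·signedArea(AED) = -92/3 ∩ AC · BE = -376/3]
   → A = (-20/3, 4/3)

A = (-20/3, 4/3)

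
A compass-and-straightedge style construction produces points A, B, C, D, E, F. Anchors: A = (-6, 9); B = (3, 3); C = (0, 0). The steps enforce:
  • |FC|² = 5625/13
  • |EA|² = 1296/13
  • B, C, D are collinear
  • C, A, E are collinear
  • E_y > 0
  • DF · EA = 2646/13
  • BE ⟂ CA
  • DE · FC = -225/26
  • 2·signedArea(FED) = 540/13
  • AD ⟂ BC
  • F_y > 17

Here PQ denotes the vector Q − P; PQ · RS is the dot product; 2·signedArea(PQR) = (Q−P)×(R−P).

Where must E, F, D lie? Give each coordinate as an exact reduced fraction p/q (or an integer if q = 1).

D = (3/2, 3/2)
E = (-6/13, 9/13)
F = (-150/13, 225/13)

1. E_x = -6/13  [C, A, E are collinear ∩ BE ⟂ CA]
2. E_y = 9/13  [C, A, E are collinear ∩ BE ⟂ CA]
   → E = (-6/13, 9/13)
3. D_x = 3/2  [B, C, D are collinear ∩ AD ⟂ BC]
4. D_y = 3/2  [B, C, D are collinear ∩ AD ⟂ BC]
   → D = (3/2, 3/2)
5. F_x = -150/13  [2·signedArea(FED) = 540/13 ∩ DE · FC = -225/26]
6. F_y = 225/13  [2·signedArea(FED) = 540/13 ∩ DE · FC = -225/26]
   → F = (-150/13, 225/13)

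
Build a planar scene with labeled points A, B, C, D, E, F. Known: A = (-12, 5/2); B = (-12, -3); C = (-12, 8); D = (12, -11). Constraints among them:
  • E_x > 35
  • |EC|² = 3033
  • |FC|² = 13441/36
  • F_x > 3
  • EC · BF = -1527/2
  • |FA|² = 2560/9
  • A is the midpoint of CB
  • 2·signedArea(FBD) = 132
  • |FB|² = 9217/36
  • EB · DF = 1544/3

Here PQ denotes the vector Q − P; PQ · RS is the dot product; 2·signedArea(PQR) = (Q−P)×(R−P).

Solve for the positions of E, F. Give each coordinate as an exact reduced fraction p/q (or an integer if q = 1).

1. F_x = 4  [line 8·x + 24·y + 36 = 0 ∩ |FB|² = 9217/36]
2. F_y = -17/6  [line 8·x + 24·y + 36 = 0 ∩ |FB|² = 9217/36]
   → F = (4, -17/6)
3. E_x = 36  [EB · DF = 1544/3 ∩ EC · BF = -1527/2]
4. E_y = -19  [EB · DF = 1544/3 ∩ EC · BF = -1527/2]
   → E = (36, -19)

E = (36, -19)
F = (4, -17/6)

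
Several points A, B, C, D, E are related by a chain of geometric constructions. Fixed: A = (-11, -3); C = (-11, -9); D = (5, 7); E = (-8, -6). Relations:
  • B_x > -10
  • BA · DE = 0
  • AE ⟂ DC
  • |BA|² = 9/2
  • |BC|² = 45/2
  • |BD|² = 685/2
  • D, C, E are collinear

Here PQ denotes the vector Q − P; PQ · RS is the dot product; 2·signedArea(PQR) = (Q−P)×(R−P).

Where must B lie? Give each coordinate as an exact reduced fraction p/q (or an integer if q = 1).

1. B_x = -19/2  [line 13·x + 13·y + 182 = 0 ∩ |BA|² = 9/2]
2. B_y = -9/2  [line 13·x + 13·y + 182 = 0 ∩ |BA|² = 9/2]
   → B = (-19/2, -9/2)

B = (-19/2, -9/2)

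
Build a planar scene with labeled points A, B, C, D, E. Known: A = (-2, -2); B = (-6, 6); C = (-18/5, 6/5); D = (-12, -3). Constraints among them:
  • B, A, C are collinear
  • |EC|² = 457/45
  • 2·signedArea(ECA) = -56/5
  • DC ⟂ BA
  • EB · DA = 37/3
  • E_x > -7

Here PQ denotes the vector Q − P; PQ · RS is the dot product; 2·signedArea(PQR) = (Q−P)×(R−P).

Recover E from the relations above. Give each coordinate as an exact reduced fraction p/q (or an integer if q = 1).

1. E_x = -20/3  [2·signedArea(ECA) = -56/5 ∩ EB · DA = 37/3]
2. E_y = 1/3  [2·signedArea(ECA) = -56/5 ∩ EB · DA = 37/3]
   → E = (-20/3, 1/3)

E = (-20/3, 1/3)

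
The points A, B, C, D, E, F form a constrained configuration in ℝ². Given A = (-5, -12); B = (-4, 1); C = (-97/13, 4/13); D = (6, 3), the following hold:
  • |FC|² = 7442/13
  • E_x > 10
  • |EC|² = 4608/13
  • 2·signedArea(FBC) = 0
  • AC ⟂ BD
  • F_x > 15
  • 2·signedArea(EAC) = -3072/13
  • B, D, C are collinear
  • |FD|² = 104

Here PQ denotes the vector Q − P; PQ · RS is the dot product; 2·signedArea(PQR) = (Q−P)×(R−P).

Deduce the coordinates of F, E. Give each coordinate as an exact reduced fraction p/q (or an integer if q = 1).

E = (11, 4)
F = (16, 5)

1. F_x = 16  [line 9/13·x + -45/13·y + 81/13 = 0 ∩ |FD|² = 104]
2. F_y = 5  [line 9/13·x + -45/13·y + 81/13 = 0 ∩ |FD|² = 104]
   → F = (16, 5)
3. E_x = 11  [line -160/13·x + -32/13·y + 1888/13 = 0 ∩ |EC|² = 4608/13]
4. E_y = 4  [line -160/13·x + -32/13·y + 1888/13 = 0 ∩ |EC|² = 4608/13]
   → E = (11, 4)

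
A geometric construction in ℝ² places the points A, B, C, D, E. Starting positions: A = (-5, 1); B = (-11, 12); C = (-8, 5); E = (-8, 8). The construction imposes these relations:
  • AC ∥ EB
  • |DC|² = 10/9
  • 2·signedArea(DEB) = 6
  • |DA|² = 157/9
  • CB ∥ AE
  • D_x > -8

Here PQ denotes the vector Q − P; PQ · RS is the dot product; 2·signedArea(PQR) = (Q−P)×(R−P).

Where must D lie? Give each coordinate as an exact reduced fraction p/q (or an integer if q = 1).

D = (-7, 14/3)

1. D_x = -7  [line -4·x + -3·y + -14 = 0 ∩ |DC|² = 10/9]
2. D_y = 14/3  [line -4·x + -3·y + -14 = 0 ∩ |DC|² = 10/9]
   → D = (-7, 14/3)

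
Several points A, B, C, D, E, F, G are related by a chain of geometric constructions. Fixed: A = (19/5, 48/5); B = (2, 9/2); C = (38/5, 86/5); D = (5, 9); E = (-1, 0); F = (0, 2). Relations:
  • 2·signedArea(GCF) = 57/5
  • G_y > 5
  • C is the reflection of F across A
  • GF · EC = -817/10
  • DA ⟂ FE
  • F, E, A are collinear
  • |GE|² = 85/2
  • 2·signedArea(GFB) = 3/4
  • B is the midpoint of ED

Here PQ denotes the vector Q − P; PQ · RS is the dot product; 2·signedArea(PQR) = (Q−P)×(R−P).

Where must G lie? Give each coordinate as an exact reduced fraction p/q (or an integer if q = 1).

1. G_x = 5/2  [2·signedArea(GFB) = 3/4 ∩ GF · EC = -817/10]
2. G_y = 11/2  [2·signedArea(GFB) = 3/4 ∩ GF · EC = -817/10]
   → G = (5/2, 11/2)

G = (5/2, 11/2)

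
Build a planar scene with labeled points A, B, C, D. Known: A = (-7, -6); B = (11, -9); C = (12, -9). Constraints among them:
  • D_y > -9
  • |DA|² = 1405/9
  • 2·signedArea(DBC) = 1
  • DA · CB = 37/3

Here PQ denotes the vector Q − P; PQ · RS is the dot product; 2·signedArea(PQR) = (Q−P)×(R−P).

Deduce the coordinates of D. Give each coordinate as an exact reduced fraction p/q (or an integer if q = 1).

1. D_x = 16/3  [2·signedArea(DBC) = 1 ∩ DA · CB = 37/3]
2. D_y = -8  [2·signedArea(DBC) = 1 ∩ DA · CB = 37/3]
   → D = (16/3, -8)

D = (16/3, -8)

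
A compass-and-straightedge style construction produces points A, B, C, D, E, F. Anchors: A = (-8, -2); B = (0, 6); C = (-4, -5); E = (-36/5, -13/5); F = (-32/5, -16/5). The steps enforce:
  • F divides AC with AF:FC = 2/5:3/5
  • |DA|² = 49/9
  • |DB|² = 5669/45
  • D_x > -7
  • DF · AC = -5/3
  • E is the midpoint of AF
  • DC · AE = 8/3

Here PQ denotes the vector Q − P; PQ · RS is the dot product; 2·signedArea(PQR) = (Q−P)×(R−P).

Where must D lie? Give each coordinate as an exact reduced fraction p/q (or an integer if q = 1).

D = (-92/15, -17/5)

1. D_x = -92/15  [line -4·x + 3·y + -43/3 = 0 ∩ |DA|² = 49/9]
2. D_y = -17/5  [line -4·x + 3·y + -43/3 = 0 ∩ |DA|² = 49/9]
   → D = (-92/15, -17/5)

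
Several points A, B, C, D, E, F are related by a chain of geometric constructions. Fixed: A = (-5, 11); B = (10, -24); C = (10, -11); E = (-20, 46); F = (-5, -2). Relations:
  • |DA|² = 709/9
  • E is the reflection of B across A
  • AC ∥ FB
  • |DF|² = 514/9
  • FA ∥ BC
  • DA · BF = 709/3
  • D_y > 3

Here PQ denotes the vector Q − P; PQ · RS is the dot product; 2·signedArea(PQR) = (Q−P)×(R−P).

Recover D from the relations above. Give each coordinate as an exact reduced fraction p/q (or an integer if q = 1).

D = (0, 11/3)

1. D_x = 0  [line 15·x + -22·y + 242/3 = 0 ∩ |DF|² = 514/9]
2. D_y = 11/3  [line 15·x + -22·y + 242/3 = 0 ∩ |DF|² = 514/9]
   → D = (0, 11/3)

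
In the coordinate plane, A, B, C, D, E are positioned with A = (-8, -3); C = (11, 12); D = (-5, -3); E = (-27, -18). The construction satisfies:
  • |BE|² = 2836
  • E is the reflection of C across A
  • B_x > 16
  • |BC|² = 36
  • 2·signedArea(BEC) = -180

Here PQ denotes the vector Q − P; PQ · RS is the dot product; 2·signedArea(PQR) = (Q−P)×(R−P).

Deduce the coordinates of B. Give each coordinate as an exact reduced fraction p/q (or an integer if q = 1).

1. B_x = 17  [line -30·x + 38·y + 54 = 0 ∩ |BE|² = 2836]
2. B_y = 12  [line -30·x + 38·y + 54 = 0 ∩ |BE|² = 2836]
   → B = (17, 12)

B = (17, 12)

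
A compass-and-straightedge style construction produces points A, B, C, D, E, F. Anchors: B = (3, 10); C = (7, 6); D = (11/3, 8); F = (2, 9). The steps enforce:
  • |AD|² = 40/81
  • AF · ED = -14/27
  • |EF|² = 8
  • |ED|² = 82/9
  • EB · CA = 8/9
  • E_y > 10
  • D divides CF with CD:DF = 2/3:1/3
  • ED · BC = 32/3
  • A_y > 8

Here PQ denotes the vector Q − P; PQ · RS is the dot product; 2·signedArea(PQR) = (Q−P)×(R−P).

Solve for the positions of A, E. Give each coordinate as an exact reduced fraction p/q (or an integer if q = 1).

A = (31/9, 26/3)
E = (4, 11)

1. E_x = 4  [line -4·x + 4·y + -28 = 0 ∩ |ED|² = 82/9]
2. E_y = 11  [line -4·x + 4·y + -28 = 0 ∩ |ED|² = 82/9]
   → E = (4, 11)
3. A_x = 31/9  [AF · ED = -14/27 ∩ EB · CA = 8/9]
4. A_y = 26/3  [AF · ED = -14/27 ∩ EB · CA = 8/9]
   → A = (31/9, 26/3)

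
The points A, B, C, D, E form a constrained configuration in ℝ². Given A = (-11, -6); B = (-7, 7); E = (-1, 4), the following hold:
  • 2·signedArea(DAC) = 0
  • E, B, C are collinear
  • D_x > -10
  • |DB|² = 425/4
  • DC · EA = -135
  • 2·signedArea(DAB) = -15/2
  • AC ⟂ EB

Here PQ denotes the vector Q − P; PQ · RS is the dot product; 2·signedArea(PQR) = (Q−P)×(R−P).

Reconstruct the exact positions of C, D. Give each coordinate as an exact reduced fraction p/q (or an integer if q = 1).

1. C_x = -5  [E, B, C are collinear ∩ AC ⟂ EB]
2. C_y = 6  [E, B, C are collinear ∩ AC ⟂ EB]
   → C = (-5, 6)
3. D_x = -19/2  [2·signedArea(DAC) = 0 ∩ DC · EA = -135]
4. D_y = -3  [2·signedArea(DAC) = 0 ∩ DC · EA = -135]
   → D = (-19/2, -3)

C = (-5, 6)
D = (-19/2, -3)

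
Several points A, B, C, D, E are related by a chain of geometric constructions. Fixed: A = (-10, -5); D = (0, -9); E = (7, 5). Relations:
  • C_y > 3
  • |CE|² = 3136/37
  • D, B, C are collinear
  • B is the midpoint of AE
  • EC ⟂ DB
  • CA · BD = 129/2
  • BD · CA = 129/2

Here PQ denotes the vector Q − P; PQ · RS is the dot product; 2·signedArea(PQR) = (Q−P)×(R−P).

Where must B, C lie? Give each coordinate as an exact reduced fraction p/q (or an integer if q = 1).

B = (-3/2, 0)
C = (-77/37, 129/37)

1. B_x = -3/2  [B is the midpoint of AE]
2. B_y = 0  [B is the midpoint of AE]
   → B = (-3/2, 0)
3. C_x = -77/37  [D, B, C are collinear ∩ EC ⟂ DB]
4. C_y = 129/37  [D, B, C are collinear ∩ EC ⟂ DB]
   → C = (-77/37, 129/37)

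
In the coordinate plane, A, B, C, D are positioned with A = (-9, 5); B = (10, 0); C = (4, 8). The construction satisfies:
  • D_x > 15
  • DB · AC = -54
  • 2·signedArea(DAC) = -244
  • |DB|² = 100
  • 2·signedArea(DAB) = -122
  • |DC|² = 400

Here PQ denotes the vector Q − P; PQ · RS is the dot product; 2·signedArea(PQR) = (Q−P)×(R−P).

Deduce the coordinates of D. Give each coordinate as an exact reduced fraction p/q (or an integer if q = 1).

1. D_x = 16  [2·signedArea(DAC) = -244 ∩ DB · AC = -54]
2. D_y = -8  [2·signedArea(DAC) = -244 ∩ DB · AC = -54]
   → D = (16, -8)

D = (16, -8)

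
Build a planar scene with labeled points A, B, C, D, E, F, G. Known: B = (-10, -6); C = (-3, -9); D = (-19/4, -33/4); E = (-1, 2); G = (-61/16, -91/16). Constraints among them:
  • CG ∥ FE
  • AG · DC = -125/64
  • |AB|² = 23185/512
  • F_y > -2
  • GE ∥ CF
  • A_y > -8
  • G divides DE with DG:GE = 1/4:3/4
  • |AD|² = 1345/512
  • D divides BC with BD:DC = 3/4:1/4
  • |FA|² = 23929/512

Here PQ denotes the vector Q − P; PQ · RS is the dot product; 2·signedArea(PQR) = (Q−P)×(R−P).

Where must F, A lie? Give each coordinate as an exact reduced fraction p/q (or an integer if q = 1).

1. F_x = -3/16  [CG ∥ FE ∩ GE ∥ CF]
2. F_y = -21/16  [CG ∥ FE ∩ GE ∥ CF]
   → F = (-3/16, -21/16)
3. A_x = -109/32  [line -7/4·x + 3/4·y + -29/64 = 0 ∩ |AD|² = 1345/512]
4. A_y = -235/32  [line -7/4·x + 3/4·y + -29/64 = 0 ∩ |AD|² = 1345/512]
   → A = (-109/32, -235/32)

A = (-109/32, -235/32)
F = (-3/16, -21/16)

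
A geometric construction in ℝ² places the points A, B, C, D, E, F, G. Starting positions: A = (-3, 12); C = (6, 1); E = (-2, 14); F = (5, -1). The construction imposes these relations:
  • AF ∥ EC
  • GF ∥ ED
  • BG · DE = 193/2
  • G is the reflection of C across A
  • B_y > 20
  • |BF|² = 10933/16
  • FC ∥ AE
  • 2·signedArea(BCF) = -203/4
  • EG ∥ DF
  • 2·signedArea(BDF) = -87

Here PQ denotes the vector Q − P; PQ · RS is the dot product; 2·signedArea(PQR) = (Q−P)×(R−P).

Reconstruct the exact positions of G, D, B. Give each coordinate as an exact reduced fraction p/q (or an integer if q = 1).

B = (-19/2, 83/4)
D = (15, -10)
G = (-12, 23)

1. G_x = -12  [G is the reflection of C across A]
2. G_y = 23  [G is the reflection of C across A]
   → G = (-12, 23)
3. D_x = 15  [EG ∥ DF ∩ GF ∥ ED]
4. D_y = -10  [EG ∥ DF ∩ GF ∥ ED]
   → D = (15, -10)
5. B_x = -19/2  [2·signedArea(BDF) = -87 ∩ 2·signedArea(BCF) = -203/4]
6. B_y = 83/4  [2·signedArea(BDF) = -87 ∩ 2·signedArea(BCF) = -203/4]
   → B = (-19/2, 83/4)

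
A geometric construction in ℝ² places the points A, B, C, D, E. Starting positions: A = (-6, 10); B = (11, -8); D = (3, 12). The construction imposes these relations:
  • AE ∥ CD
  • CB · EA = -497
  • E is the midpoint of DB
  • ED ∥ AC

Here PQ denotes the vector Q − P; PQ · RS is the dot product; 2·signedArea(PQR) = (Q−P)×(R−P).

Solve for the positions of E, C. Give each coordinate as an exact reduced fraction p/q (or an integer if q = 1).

C = (-10, 20)
E = (7, 2)

1. E_x = 7  [E is the midpoint of DB]
2. E_y = 2  [E is the midpoint of DB]
   → E = (7, 2)
3. C_x = -10  [AE ∥ CD ∩ ED ∥ AC]
4. C_y = 20  [AE ∥ CD ∩ ED ∥ AC]
   → C = (-10, 20)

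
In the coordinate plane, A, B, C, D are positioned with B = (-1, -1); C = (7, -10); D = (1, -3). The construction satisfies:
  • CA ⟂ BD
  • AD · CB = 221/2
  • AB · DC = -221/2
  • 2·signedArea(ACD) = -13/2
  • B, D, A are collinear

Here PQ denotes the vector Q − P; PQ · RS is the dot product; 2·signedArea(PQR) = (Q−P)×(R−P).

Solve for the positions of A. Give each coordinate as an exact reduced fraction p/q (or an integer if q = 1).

1. A_x = 15/2  [B, D, A are collinear ∩ CA ⟂ BD]
2. A_y = -19/2  [B, D, A are collinear ∩ CA ⟂ BD]
   → A = (15/2, -19/2)

A = (15/2, -19/2)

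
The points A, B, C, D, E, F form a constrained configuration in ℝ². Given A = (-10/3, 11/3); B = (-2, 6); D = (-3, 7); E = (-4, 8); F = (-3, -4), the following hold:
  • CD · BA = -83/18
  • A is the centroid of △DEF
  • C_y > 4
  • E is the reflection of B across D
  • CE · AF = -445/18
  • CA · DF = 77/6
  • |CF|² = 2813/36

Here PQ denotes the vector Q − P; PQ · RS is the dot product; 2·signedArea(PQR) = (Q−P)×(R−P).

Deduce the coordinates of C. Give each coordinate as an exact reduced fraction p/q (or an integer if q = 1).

1. C_x = -8/3  [CE · AF = -445/18 ∩ CA · DF = 77/6]
2. C_y = 29/6  [CE · AF = -445/18 ∩ CA · DF = 77/6]
   → C = (-8/3, 29/6)

C = (-8/3, 29/6)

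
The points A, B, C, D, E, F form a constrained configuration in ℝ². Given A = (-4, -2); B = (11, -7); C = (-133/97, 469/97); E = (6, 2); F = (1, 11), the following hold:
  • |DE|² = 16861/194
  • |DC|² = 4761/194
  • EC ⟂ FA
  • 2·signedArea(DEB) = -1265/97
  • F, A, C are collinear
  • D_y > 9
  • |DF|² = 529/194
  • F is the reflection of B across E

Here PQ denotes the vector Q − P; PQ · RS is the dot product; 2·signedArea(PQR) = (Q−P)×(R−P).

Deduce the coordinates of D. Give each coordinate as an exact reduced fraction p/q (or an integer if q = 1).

1. D_x = 79/194  [line 9·x + 5·y + -4943/97 = 0 ∩ |DE|² = 16861/194]
2. D_y = 1835/194  [line 9·x + 5·y + -4943/97 = 0 ∩ |DE|² = 16861/194]
   → D = (79/194, 1835/194)

D = (79/194, 1835/194)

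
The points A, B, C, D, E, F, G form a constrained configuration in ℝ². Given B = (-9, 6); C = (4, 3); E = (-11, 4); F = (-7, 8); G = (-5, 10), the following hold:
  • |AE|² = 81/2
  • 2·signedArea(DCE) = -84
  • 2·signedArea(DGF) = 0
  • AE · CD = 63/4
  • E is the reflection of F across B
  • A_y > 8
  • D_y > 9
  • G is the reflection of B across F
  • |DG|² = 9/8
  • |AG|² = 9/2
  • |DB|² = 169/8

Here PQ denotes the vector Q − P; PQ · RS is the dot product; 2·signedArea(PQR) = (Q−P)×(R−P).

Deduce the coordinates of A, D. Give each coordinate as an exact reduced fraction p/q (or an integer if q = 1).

A = (-13/2, 17/2)
D = (-23/4, 37/4)

1. D_x = -23/4  [2·signedArea(DGF) = 0 ∩ 2·signedArea(DCE) = -84]
2. D_y = 37/4  [2·signedArea(DGF) = 0 ∩ 2·signedArea(DCE) = -84]
   → D = (-23/4, 37/4)
3. A_x = -13/2  [line 39/4·x + -25/4·y + 233/2 = 0 ∩ |AE|² = 81/2]
4. A_y = 17/2  [line 39/4·x + -25/4·y + 233/2 = 0 ∩ |AE|² = 81/2]
   → A = (-13/2, 17/2)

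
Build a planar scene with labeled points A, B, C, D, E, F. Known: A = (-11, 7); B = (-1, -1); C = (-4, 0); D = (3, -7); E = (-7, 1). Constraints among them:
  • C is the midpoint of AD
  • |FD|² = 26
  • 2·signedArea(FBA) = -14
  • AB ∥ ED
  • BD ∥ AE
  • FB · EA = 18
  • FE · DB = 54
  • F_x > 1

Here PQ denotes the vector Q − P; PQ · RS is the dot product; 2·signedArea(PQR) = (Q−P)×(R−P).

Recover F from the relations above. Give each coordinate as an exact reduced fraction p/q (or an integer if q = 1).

1. F_x = 2  [2·signedArea(FBA) = -14 ∩ FB · EA = 18]
2. F_y = -2  [2·signedArea(FBA) = -14 ∩ FB · EA = 18]
   → F = (2, -2)

F = (2, -2)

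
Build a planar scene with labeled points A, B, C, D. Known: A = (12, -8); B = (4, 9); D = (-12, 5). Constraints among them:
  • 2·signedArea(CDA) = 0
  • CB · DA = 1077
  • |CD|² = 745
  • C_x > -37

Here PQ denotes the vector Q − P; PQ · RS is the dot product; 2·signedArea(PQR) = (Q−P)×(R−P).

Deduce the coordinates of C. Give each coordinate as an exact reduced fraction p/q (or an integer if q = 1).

1. C_x = -36  [2·signedArea(CDA) = 0 ∩ CB · DA = 1077]
2. C_y = 18  [2·signedArea(CDA) = 0 ∩ CB · DA = 1077]
   → C = (-36, 18)

C = (-36, 18)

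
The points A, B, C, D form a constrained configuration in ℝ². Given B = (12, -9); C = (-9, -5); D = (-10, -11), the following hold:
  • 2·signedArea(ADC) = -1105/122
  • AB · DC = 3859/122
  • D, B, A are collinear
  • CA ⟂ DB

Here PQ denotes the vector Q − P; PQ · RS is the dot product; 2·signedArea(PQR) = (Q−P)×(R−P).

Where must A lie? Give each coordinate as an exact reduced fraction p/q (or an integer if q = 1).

1. A_x = -1033/122  [D, B, A are collinear ∩ CA ⟂ DB]
2. A_y = -1325/122  [D, B, A are collinear ∩ CA ⟂ DB]
   → A = (-1033/122, -1325/122)

A = (-1033/122, -1325/122)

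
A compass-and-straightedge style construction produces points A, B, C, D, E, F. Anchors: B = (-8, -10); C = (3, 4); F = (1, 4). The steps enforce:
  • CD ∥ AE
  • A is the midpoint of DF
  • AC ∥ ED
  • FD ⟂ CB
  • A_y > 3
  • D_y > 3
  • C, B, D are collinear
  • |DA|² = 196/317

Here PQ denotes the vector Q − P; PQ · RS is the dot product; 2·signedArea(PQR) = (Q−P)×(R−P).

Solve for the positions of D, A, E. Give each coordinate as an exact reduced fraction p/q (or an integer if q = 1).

A = (513/317, 1114/317)
D = (709/317, 960/317)
E = (271/317, 806/317)

1. D_x = 709/317  [C, B, D are collinear ∩ FD ⟂ CB]
2. D_y = 960/317  [C, B, D are collinear ∩ FD ⟂ CB]
   → D = (709/317, 960/317)
3. A_x = 513/317  [A is the midpoint of DF]
4. A_y = 1114/317  [A is the midpoint of DF]
   → A = (513/317, 1114/317)
5. E_x = 271/317  [AC ∥ ED ∩ CD ∥ AE]
6. E_y = 806/317  [AC ∥ ED ∩ CD ∥ AE]
   → E = (271/317, 806/317)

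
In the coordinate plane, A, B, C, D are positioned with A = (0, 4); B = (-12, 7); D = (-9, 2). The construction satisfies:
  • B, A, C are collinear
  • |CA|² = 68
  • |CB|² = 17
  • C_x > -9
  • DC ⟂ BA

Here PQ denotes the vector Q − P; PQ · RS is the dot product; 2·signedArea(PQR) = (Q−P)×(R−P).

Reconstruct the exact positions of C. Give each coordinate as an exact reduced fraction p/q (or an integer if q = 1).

1. C_x = -8  [B, A, C are collinear ∩ DC ⟂ BA]
2. C_y = 6  [B, A, C are collinear ∩ DC ⟂ BA]
   → C = (-8, 6)

C = (-8, 6)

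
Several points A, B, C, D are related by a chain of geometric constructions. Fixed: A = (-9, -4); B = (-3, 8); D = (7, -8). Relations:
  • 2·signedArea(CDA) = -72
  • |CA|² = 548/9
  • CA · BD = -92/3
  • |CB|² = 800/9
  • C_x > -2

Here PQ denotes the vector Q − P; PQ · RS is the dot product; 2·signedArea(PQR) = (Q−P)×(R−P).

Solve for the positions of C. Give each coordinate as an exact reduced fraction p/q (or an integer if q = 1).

1. C_x = -5/3  [CA · BD = -92/3 ∩ 2·signedArea(CDA) = -72]
2. C_y = -4/3  [CA · BD = -92/3 ∩ 2·signedArea(CDA) = -72]
   → C = (-5/3, -4/3)

C = (-5/3, -4/3)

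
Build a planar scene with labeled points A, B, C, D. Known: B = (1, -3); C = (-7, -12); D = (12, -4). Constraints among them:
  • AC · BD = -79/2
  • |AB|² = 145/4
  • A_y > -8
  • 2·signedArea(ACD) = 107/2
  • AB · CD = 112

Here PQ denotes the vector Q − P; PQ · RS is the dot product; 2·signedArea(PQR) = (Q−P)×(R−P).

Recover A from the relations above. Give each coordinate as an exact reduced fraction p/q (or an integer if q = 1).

1. A_x = -3  [2·signedArea(ACD) = 107/2 ∩ AC · BD = -79/2]
2. A_y = -15/2  [2·signedArea(ACD) = 107/2 ∩ AC · BD = -79/2]
   → A = (-3, -15/2)

A = (-3, -15/2)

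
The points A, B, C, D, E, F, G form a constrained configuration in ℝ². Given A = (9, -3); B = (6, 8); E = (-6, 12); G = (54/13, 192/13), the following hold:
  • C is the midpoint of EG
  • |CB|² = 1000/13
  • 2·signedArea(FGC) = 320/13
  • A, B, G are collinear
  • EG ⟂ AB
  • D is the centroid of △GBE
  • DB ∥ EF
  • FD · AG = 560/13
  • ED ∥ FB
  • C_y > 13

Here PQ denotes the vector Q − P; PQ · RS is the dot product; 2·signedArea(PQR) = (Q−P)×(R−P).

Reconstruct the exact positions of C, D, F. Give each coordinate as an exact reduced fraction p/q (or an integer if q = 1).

C = (-12/13, 174/13)
D = (18/13, 452/39)
F = (-18/13, 328/39)

1. C_x = -12/13  [C is the midpoint of EG]
2. C_y = 174/13  [C is the midpoint of EG]
   → C = (-12/13, 174/13)
3. D_x = 18/13  [D is the centroid of △GBE]
4. D_y = 452/39  [D is the centroid of △GBE]
   → D = (18/13, 452/39)
5. F_x = -18/13  [ED ∥ FB ∩ DB ∥ EF]
6. F_y = 328/39  [ED ∥ FB ∩ DB ∥ EF]
   → F = (-18/13, 328/39)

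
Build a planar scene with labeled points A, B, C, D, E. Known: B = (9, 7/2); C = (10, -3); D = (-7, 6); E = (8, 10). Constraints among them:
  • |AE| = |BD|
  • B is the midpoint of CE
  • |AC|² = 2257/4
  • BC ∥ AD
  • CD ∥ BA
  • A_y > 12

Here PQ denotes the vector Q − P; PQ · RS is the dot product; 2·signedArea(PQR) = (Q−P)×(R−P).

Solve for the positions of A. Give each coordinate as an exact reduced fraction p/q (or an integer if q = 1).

1. A_x = -8  [BC ∥ AD ∩ CD ∥ BA]
2. A_y = 25/2  [BC ∥ AD ∩ CD ∥ BA]
   → A = (-8, 25/2)

A = (-8, 25/2)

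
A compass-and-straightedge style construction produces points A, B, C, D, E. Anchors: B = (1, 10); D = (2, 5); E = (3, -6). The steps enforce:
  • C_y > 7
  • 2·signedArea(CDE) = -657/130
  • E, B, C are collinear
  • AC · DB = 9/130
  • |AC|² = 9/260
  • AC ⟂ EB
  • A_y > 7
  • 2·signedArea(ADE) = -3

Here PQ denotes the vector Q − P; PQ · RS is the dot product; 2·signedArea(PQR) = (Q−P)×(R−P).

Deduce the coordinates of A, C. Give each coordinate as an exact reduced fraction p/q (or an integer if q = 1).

1. C_x = 171/130  [E, B, C are collinear ∩ 2·signedArea(CDE) = -657/130]
2. C_y = 486/65  [E, B, C are collinear ∩ 2·signedArea(CDE) = -657/130]
   → C = (171/130, 486/65)
3. A_x = 3/2  [2·signedArea(ADE) = -3 ∩ AC ⟂ EB]
4. A_y = 15/2  [2·signedArea(ADE) = -3 ∩ AC ⟂ EB]
   → A = (3/2, 15/2)

A = (3/2, 15/2)
C = (171/130, 486/65)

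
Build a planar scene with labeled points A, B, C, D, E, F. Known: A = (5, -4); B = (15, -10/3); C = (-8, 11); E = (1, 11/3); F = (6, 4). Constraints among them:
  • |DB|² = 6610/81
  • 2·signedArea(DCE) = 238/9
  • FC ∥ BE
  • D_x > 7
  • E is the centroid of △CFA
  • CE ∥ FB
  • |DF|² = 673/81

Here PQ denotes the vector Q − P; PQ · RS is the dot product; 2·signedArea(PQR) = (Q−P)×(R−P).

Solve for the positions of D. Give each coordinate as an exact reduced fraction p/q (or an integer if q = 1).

D = (22/3, 13/9)

1. D_x = 22/3  [line 22/3·x + 9·y + -601/9 = 0 ∩ |DF|² = 673/81]
2. D_y = 13/9  [line 22/3·x + 9·y + -601/9 = 0 ∩ |DF|² = 673/81]
   → D = (22/3, 13/9)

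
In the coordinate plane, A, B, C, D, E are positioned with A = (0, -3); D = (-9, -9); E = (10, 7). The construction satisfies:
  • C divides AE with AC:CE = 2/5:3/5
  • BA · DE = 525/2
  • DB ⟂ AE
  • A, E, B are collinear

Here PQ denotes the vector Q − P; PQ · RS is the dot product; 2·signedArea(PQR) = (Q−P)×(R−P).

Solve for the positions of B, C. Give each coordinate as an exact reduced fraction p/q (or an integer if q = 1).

1. B_x = -15/2  [A, E, B are collinear ∩ DB ⟂ AE]
2. B_y = -21/2  [A, E, B are collinear ∩ DB ⟂ AE]
   → B = (-15/2, -21/2)
3. C_x = 4  [C divides AE with AC:CE = 2/5:3/5]
4. C_y = 1  [C divides AE with AC:CE = 2/5:3/5]
   → C = (4, 1)

B = (-15/2, -21/2)
C = (4, 1)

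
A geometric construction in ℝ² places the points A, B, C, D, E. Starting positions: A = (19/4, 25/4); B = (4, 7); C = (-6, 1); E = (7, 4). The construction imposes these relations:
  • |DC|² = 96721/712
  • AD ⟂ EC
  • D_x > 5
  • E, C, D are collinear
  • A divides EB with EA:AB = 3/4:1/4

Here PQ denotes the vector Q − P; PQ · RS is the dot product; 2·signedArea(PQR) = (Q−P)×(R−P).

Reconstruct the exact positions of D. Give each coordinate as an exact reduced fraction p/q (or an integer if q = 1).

D = (1907/356, 1289/356)

1. D_x = 1907/356  [E, C, D are collinear ∩ AD ⟂ EC]
2. D_y = 1289/356  [E, C, D are collinear ∩ AD ⟂ EC]
   → D = (1907/356, 1289/356)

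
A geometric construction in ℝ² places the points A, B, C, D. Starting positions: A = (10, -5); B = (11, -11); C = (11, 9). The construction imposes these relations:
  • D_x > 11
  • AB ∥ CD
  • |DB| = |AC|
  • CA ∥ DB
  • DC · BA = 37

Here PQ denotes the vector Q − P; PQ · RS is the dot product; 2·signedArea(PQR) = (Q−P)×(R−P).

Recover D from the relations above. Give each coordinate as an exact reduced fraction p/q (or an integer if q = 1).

D = (12, 3)

1. D_x = 12  [CA ∥ DB ∩ AB ∥ CD]
2. D_y = 3  [CA ∥ DB ∩ AB ∥ CD]
   → D = (12, 3)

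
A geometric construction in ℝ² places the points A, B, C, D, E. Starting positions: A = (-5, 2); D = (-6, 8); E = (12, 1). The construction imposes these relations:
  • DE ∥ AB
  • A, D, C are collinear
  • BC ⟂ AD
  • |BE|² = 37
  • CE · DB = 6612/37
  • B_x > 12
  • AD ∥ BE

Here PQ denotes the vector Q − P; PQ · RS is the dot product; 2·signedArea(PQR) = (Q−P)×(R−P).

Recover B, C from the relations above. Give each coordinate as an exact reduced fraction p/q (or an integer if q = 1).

B = (13, -5)
C = (-125/37, -286/37)

1. B_x = 13  [AD ∥ BE ∩ DE ∥ AB]
2. B_y = -5  [AD ∥ BE ∩ DE ∥ AB]
   → B = (13, -5)
3. C_x = -125/37  [A, D, C are collinear ∩ BC ⟂ AD]
4. C_y = -286/37  [A, D, C are collinear ∩ BC ⟂ AD]
   → C = (-125/37, -286/37)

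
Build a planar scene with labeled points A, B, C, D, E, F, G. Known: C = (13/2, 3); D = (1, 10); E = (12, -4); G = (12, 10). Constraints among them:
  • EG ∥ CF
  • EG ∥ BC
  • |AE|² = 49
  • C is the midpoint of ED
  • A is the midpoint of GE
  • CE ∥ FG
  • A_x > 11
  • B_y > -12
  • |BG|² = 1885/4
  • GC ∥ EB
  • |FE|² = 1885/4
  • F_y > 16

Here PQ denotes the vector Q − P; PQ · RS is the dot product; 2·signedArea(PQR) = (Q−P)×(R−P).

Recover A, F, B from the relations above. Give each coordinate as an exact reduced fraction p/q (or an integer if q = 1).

A = (12, 3)
B = (13/2, -11)
F = (13/2, 17)

1. A_x = 12  [A is the midpoint of GE]
2. A_y = 3  [A is the midpoint of GE]
   → A = (12, 3)
3. F_x = 13/2  [CE ∥ FG ∩ EG ∥ CF]
4. F_y = 17  [CE ∥ FG ∩ EG ∥ CF]
   → F = (13/2, 17)
5. B_x = 13/2  [EG ∥ BC ∩ GC ∥ EB]
6. B_y = -11  [EG ∥ BC ∩ GC ∥ EB]
   → B = (13/2, -11)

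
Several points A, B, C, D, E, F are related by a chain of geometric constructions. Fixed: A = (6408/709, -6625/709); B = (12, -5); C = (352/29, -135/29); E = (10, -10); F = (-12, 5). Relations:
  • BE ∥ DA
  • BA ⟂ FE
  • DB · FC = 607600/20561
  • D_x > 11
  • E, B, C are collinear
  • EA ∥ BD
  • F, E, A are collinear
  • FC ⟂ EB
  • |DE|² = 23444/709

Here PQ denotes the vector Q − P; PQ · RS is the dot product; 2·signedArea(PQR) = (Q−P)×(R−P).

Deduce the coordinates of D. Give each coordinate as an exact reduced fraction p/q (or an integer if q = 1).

D = (7826/709, -3080/709)

1. D_x = 7826/709  [BE ∥ DA ∩ EA ∥ BD]
2. D_y = -3080/709  [BE ∥ DA ∩ EA ∥ BD]
   → D = (7826/709, -3080/709)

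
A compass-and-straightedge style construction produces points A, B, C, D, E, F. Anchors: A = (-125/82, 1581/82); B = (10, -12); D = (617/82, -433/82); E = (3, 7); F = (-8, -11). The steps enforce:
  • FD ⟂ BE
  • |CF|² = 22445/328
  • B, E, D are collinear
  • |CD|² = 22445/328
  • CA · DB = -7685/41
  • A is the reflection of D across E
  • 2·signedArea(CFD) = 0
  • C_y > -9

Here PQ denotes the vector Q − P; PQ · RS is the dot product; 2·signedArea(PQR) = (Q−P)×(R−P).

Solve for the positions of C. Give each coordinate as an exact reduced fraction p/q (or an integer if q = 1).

C = (-39/164, -1335/164)

1. C_x = -39/164  [line -469/82·x + 1273/82·y + 10251/82 = 0 ∩ |CF|² = 22445/328]
2. C_y = -1335/164  [line -469/82·x + 1273/82·y + 10251/82 = 0 ∩ |CF|² = 22445/328]
   → C = (-39/164, -1335/164)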